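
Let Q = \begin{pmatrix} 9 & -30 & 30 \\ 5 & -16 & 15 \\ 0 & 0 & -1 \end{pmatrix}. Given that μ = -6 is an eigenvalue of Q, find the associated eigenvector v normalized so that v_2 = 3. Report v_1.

Q + 6I = [[15, -30, 30], [5, -10, 15], [0, 0, 5]].
Solving (Q + 6I)v = 0 gives the eigenspace spanned by (6, 3, 0).
With v_2 = 3, v = (6, 3, 0), so v_1 = 6.

6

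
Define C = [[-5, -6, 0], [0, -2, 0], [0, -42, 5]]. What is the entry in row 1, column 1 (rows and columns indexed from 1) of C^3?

-125

Characteristic polynomial: t^3 + 2t^2 - 25t - 50 = (t - 5)(t + 2)(t + 5), so the eigenvalues are -5, -2, 5.
t=-5: eigenvector (1, 0, 0).
t=-2: eigenvector (-2, 1, 6).
t=5: eigenvector (0, 0, 1).
P = [[1, -2, 0], [0, 1, 0], [0, 6, 1]], D = diag(-5, -2, 5), P⁻¹ = [[1, 2, 0], [0, 1, 0], [0, -6, 1]].
C³ = P·diag(-125, -8, 125)·P⁻¹ = [[-125, -234, 0], [0, -8, 0], [0, -798, 125]].
The requested entry is -125.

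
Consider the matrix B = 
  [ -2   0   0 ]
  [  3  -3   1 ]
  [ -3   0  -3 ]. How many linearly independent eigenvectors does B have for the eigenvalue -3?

B + 3I = [[1, 0, 0], [3, 0, 1], [-3, 0, 0]].
This matrix has rank 2, so its null space has dimension 3 − 2 = 1.

1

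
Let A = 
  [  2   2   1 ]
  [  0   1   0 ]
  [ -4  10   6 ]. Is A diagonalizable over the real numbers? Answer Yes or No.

Characteristic polynomial: p(t) = t^3 - 9t^2 + 24t - 16 = (t - 4)^2(t - 1).
t = 4 has algebraic multiplicity 2; rank(A − 4I) = 2, so geometric multiplicity = 1.
Geometric multiplicity < algebraic multiplicity, so A is not diagonalizable.

No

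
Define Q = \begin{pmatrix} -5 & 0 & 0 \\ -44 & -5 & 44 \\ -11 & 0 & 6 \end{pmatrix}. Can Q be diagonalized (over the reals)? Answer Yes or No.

Characteristic polynomial: p(μ) = μ^3 + 4μ^2 - 35μ - 150 = (μ - 6)(μ + 5)^2.
μ = -5 has algebraic multiplicity 2; rank(Q + 5I) = 1, so geometric multiplicity = 2.
Every eigenvalue has geometric = algebraic multiplicity, so Q is diagonalizable.

Yes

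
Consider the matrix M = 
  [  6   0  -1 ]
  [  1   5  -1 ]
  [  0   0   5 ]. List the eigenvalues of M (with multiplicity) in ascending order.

5, 5, 6

Characteristic polynomial: p(t) = t^3 - 16t^2 + 85t - 150 = (t - 6)(t - 5)^2.
Roots (with multiplicity): 5, 5, 6.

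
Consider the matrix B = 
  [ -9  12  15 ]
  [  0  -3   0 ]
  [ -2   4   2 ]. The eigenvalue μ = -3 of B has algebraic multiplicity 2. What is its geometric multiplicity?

2

B + 3I = [[-6, 12, 15], [0, 0, 0], [-2, 4, 5]].
This matrix has rank 1, so its null space has dimension 3 − 1 = 2.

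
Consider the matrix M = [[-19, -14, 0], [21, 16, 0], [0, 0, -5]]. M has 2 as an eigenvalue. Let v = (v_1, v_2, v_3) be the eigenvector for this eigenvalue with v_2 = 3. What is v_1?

M − 2I = [[-21, -14, 0], [21, 14, 0], [0, 0, -7]].
Solving (M − 2I)v = 0 gives the eigenspace spanned by (-2, 3, 0).
With v_2 = 3, v = (-2, 3, 0), so v_1 = -2.

-2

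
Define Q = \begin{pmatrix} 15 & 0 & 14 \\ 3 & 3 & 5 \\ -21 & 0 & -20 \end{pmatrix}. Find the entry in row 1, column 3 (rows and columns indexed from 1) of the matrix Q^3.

Characteristic polynomial: μ^3 + 2μ^2 - 21μ + 18 = (μ - 3)(μ - 1)(μ + 6), so the eigenvalues are -6, 1, 3.
μ=1: eigenvector (1, 1, -1).
μ=3: eigenvector (0, 1, 0).
μ=-6: eigenvector (-2, -1, 3).
P = [[1, 0, -2], [1, 1, -1], [-1, 0, 3]], D = diag(1, 3, -6), P⁻¹ = [[3, 0, 2], [-2, 1, -1], [1, 0, 1]].
Q³ = P·diag(1, 27, -216)·P⁻¹ = [[435, 0, 434], [165, 27, 191], [-651, 0, -650]].
The requested entry is 434.

434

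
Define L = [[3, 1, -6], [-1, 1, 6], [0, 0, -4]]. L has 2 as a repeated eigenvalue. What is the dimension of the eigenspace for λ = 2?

1

L − 2I = [[1, 1, -6], [-1, -1, 6], [0, 0, -6]].
This matrix has rank 2, so its null space has dimension 3 − 2 = 1.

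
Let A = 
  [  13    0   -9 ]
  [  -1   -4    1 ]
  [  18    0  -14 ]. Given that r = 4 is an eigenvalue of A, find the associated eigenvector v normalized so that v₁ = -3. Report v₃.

-3

A − 4I = [[9, 0, -9], [-1, -8, 1], [18, 0, -18]].
Solving (A − 4I)v = 0 gives the eigenspace spanned by (-3, 0, -3).
With v₁ = -3, v = (-3, 0, -3), so v₃ = -3.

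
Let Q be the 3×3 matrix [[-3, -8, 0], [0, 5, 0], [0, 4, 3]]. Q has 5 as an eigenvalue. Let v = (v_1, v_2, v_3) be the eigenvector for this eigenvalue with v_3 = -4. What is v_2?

Q − 5I = [[-8, -8, 0], [0, 0, 0], [0, 4, -2]].
Solving (Q − 5I)v = 0 gives the eigenspace spanned by (2, -2, -4).
With v_3 = -4, v = (2, -2, -4), so v_2 = -2.

-2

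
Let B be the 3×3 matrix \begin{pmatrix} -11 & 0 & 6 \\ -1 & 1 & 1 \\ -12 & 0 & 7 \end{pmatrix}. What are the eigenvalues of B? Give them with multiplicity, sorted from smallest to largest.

-5, 1, 1

Characteristic polynomial: p(s) = s^3 + 3s^2 - 9s + 5 = (s - 1)^2(s + 5).
Roots (with multiplicity): -5, 1, 1.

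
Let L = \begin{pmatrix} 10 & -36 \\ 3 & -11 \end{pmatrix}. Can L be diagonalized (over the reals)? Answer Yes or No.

Characteristic polynomial: p(r) = r^2 + r - 2 = (r - 1)(r + 2).
All 2 eigenvalues are distinct, so L is diagonalizable.

Yes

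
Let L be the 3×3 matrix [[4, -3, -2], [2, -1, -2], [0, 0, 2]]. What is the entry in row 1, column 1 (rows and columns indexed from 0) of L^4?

-29

Characteristic polynomial: μ^3 - 5μ^2 + 8μ - 4 = (μ - 2)^2(μ - 1), so the eigenvalues are 1, 2, 2.
μ=2: eigenvector (1, 0, 1).
μ=1: eigenvector (1, 1, 0).
μ=2: eigenvector (4, 2, 1).
P = [[1, 1, 4], [0, 1, 2], [1, 0, 1]], D = diag(2, 1, 2), P⁻¹ = [[-1, 1, 2], [-2, 3, 2], [1, -1, -1]].
L⁴ = P·diag(16, 1, 16)·P⁻¹ = [[46, -45, -30], [30, -29, -30], [0, 0, 16]].
The requested entry is -29.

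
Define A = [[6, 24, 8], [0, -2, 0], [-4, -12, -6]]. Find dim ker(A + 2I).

A + 2I = [[8, 24, 8], [0, 0, 0], [-4, -12, -4]].
This matrix has rank 1, so its null space has dimension 3 − 1 = 2.

2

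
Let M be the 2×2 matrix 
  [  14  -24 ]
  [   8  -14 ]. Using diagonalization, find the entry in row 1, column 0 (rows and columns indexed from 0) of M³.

Characteristic polynomial: λ^2 - 4 = (λ - 2)(λ + 2), so the eigenvalues are -2, 2.
λ=2: eigenvector (2, 1).
λ=-2: eigenvector (-3, -2).
P = [[2, -3], [1, -2]], D = diag(2, -2), P⁻¹ = [[2, -3], [1, -2]].
M³ = P·diag(8, -8)·P⁻¹ = [[56, -96], [32, -56]].
The requested entry is 32.

32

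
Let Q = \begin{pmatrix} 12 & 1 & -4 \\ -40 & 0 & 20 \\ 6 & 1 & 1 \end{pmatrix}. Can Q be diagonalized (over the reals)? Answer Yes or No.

No

Characteristic polynomial: p(μ) = μ^3 - 13μ^2 + 56μ - 80 = (μ - 5)(μ - 4)^2.
μ = 4 has algebraic multiplicity 2; rank(Q − 4I) = 2, so geometric multiplicity = 1.
Geometric multiplicity < algebraic multiplicity, so Q is not diagonalizable.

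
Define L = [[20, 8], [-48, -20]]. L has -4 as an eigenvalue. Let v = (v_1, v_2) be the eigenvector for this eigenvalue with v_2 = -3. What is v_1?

L + 4I = [[24, 8], [-48, -16]].
Solving (L + 4I)v = 0 gives the eigenspace spanned by (1, -3).
With v_2 = -3, v = (1, -3), so v_1 = 1.

1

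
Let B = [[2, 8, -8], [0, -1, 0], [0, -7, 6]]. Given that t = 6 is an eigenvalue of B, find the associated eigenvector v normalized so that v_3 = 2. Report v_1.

-4

B − 6I = [[-4, 8, -8], [0, -7, 0], [0, -7, 0]].
Solving (B − 6I)v = 0 gives the eigenspace spanned by (-4, 0, 2).
With v_3 = 2, v = (-4, 0, 2), so v_1 = -4.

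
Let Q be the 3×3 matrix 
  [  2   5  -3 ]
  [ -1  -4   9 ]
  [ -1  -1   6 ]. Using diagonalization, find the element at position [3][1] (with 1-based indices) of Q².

Characteristic polynomial: r^3 - 4r^2 - 9r + 36 = (r - 4)(r - 3)(r + 3), so the eigenvalues are -3, 3, 4.
r=3: eigenvector (2, 1, 1).
r=-3: eigenvector (-1, 1, 0).
r=4: eigenvector (1, 1, 1).
P = [[2, -1, 1], [1, 1, 1], [1, 0, 1]], D = diag(3, -3, 4), P⁻¹ = [[1, 1, -2], [0, 1, -1], [-1, -1, 3]].
Q² = P·diag(9, 9, 16)·P⁻¹ = [[2, -7, 21], [-7, 2, 21], [-7, -7, 30]].
The requested entry is -7.

-7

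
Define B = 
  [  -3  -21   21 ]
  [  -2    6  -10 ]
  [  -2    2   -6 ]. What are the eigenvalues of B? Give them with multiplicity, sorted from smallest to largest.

-4, -3, 4

Characteristic polynomial: p(λ) = λ^3 + 3λ^2 - 16λ - 48 = (λ - 4)(λ + 3)(λ + 4).
Roots (with multiplicity): -4, -3, 4.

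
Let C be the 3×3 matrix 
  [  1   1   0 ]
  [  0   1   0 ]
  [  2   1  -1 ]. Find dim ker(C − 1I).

1

C − 1I = [[0, 1, 0], [0, 0, 0], [2, 1, -2]].
This matrix has rank 2, so its null space has dimension 3 − 2 = 1.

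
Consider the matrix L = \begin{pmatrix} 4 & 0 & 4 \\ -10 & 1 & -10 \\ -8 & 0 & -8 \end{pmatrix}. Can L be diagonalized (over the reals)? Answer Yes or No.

Characteristic polynomial: p(λ) = λ^3 + 3λ^2 - 4λ = λ(λ - 1)(λ + 4).
All 3 eigenvalues are distinct, so L is diagonalizable.

Yes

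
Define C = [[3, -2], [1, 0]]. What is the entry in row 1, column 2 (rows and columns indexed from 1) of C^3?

-14

Characteristic polynomial: μ^2 - 3μ + 2 = (μ - 2)(μ - 1), so the eigenvalues are 1, 2.
μ=2: eigenvector (2, 1).
μ=1: eigenvector (1, 1).
P = [[2, 1], [1, 1]], D = diag(2, 1), P⁻¹ = [[1, -1], [-1, 2]].
C³ = P·diag(8, 1)·P⁻¹ = [[15, -14], [7, -6]].
The requested entry is -14.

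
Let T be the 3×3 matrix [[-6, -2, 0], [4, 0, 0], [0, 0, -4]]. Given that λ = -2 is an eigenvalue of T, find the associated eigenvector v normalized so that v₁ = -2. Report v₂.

T + 2I = [[-4, -2, 0], [4, 2, 0], [0, 0, -2]].
Solving (T + 2I)v = 0 gives the eigenspace spanned by (-2, 4, 0).
With v₁ = -2, v = (-2, 4, 0), so v₂ = 4.

4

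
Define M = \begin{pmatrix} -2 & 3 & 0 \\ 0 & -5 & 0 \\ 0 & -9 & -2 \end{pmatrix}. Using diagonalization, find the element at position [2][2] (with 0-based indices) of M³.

Characteristic polynomial: t^3 + 9t^2 + 24t + 20 = (t + 2)^2(t + 5), so the eigenvalues are -5, -2, -2.
t=-2: eigenvector (1, 0, 0).
t=-5: eigenvector (-1, 1, 3).
t=-2: eigenvector (0, 0, 1).
P = [[1, -1, 0], [0, 1, 0], [0, 3, 1]], D = diag(-2, -5, -2), P⁻¹ = [[1, 1, 0], [0, 1, 0], [0, -3, 1]].
M³ = P·diag(-8, -125, -8)·P⁻¹ = [[-8, 117, 0], [0, -125, 0], [0, -351, -8]].
The requested entry is -8.

-8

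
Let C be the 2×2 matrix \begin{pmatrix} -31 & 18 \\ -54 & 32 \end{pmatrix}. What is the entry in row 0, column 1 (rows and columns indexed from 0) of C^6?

Characteristic polynomial: r^2 - r - 20 = (r - 5)(r + 4), so the eigenvalues are -4, 5.
r=-4: eigenvector (-2, -3).
r=5: eigenvector (1, 2).
P = [[-2, 1], [-3, 2]], D = diag(-4, 5), P⁻¹ = [[-2, 1], [-3, 2]].
C⁶ = P·diag(4096, 15625)·P⁻¹ = [[-30491, 23058], [-69174, 50212]].
The requested entry is 23058.

23058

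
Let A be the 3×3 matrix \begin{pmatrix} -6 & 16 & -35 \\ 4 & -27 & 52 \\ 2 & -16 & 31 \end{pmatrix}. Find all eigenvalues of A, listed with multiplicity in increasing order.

-4, -3, 5

Characteristic polynomial: p(r) = r^3 + 2r^2 - 23r - 60 = (r - 5)(r + 3)(r + 4).
Roots (with multiplicity): -4, -3, 5.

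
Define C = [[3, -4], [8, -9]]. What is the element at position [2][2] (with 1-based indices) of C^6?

Characteristic polynomial: μ^2 + 6μ + 5 = (μ + 1)(μ + 5), so the eigenvalues are -5, -1.
μ=-5: eigenvector (-1, -2).
μ=-1: eigenvector (1, 1).
P = [[-1, 1], [-2, 1]], D = diag(-5, -1), P⁻¹ = [[1, -1], [2, -1]].
C⁶ = P·diag(15625, 1)·P⁻¹ = [[-15623, 15624], [-31248, 31249]].
The requested entry is 31249.

31249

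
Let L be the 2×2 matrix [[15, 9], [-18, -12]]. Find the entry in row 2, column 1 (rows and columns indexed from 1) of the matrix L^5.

Characteristic polynomial: λ^2 - 3λ - 18 = (λ - 6)(λ + 3), so the eigenvalues are -3, 6.
λ=6: eigenvector (1, -1).
λ=-3: eigenvector (1, -2).
P = [[1, 1], [-1, -2]], D = diag(6, -3), P⁻¹ = [[2, 1], [-1, -1]].
L⁵ = P·diag(7776, -243)·P⁻¹ = [[15795, 8019], [-16038, -8262]].
The requested entry is -16038.

-16038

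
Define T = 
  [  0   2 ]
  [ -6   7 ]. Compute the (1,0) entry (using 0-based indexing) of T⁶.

Characteristic polynomial: μ^2 - 7μ + 12 = (μ - 4)(μ - 3), so the eigenvalues are 3, 4.
μ=4: eigenvector (1, 2).
μ=3: eigenvector (-2, -3).
P = [[1, -2], [2, -3]], D = diag(4, 3), P⁻¹ = [[-3, 2], [-2, 1]].
T⁶ = P·diag(4096, 729)·P⁻¹ = [[-9372, 6734], [-20202, 14197]].
The requested entry is -20202.

-20202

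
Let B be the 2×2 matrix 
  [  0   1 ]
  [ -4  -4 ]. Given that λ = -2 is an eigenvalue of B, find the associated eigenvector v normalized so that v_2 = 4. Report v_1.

-2

B + 2I = [[2, 1], [-4, -2]].
Solving (B + 2I)v = 0 gives the eigenspace spanned by (-2, 4).
With v_2 = 4, v = (-2, 4), so v_1 = -2.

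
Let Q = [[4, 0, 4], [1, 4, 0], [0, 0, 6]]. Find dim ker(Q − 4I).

1

Q − 4I = [[0, 0, 4], [1, 0, 0], [0, 0, 2]].
This matrix has rank 2, so its null space has dimension 3 − 2 = 1.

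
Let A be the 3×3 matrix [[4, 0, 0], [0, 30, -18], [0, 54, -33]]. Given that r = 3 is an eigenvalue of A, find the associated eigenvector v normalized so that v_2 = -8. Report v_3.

-12

A − 3I = [[1, 0, 0], [0, 27, -18], [0, 54, -36]].
Solving (A − 3I)v = 0 gives the eigenspace spanned by (0, -8, -12).
With v_2 = -8, v = (0, -8, -12), so v_3 = -12.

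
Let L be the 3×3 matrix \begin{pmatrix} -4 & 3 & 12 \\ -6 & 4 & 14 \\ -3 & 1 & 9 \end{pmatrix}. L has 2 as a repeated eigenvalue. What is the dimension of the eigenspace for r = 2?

L − 2I = [[-6, 3, 12], [-6, 2, 14], [-3, 1, 7]].
This matrix has rank 2, so its null space has dimension 3 − 2 = 1.

1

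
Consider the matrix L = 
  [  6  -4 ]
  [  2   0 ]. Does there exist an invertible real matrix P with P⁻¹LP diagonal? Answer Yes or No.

Yes

Characteristic polynomial: p(s) = s^2 - 6s + 8 = (s - 4)(s - 2).
All 2 eigenvalues are distinct, so L is diagonalizable.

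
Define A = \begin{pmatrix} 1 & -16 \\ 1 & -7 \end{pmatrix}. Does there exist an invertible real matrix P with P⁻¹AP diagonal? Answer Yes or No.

Characteristic polynomial: p(s) = s^2 + 6s + 9 = (s + 3)^2.
s = -3 has algebraic multiplicity 2; rank(A + 3I) = 1, so geometric multiplicity = 1.
Geometric multiplicity < algebraic multiplicity, so A is not diagonalizable.

No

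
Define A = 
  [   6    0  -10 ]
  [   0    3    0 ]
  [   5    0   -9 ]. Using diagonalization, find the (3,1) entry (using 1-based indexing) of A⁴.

-255

Characteristic polynomial: λ^3 - 13λ + 12 = (λ - 3)(λ - 1)(λ + 4), so the eigenvalues are -4, 1, 3.
λ=-4: eigenvector (-1, 0, -1).
λ=3: eigenvector (0, 1, 0).
λ=1: eigenvector (2, 0, 1).
P = [[-1, 0, 2], [0, 1, 0], [-1, 0, 1]], D = diag(-4, 3, 1), P⁻¹ = [[1, 0, -2], [0, 1, 0], [1, 0, -1]].
A⁴ = P·diag(256, 81, 1)·P⁻¹ = [[-254, 0, 510], [0, 81, 0], [-255, 0, 511]].
The requested entry is -255.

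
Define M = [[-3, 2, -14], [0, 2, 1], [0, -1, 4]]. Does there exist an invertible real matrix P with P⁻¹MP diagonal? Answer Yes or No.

Characteristic polynomial: p(t) = t^3 - 3t^2 - 9t + 27 = (t - 3)^2(t + 3).
t = 3 has algebraic multiplicity 2; rank(M − 3I) = 2, so geometric multiplicity = 1.
Geometric multiplicity < algebraic multiplicity, so M is not diagonalizable.

No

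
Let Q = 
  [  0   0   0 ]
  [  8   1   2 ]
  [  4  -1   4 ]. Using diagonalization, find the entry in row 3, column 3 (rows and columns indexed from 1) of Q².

14

Characteristic polynomial: μ^3 - 5μ^2 + 6μ = μ(μ - 3)(μ - 2), so the eigenvalues are 0, 2, 3.
μ=0: eigenvector (1, -4, -2).
μ=3: eigenvector (0, 1, 1).
μ=2: eigenvector (0, -2, -1).
P = [[1, 0, 0], [-4, 1, -2], [-2, 1, -1]], D = diag(0, 3, 2), P⁻¹ = [[1, 0, 0], [0, -1, 2], [-2, -1, 1]].
Q² = P·diag(0, 9, 4)·P⁻¹ = [[0, 0, 0], [16, -1, 10], [8, -5, 14]].
The requested entry is 14.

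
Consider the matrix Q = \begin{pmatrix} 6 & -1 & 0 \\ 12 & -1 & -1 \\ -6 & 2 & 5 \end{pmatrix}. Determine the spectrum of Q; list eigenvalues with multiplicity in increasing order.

Characteristic polynomial: p(s) = s^3 - 10s^2 + 33s - 36 = (s - 4)(s - 3)^2.
Roots (with multiplicity): 3, 3, 4.

3, 3, 4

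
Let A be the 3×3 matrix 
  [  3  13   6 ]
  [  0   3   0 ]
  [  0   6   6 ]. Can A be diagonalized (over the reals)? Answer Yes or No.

No

Characteristic polynomial: p(λ) = λ^3 - 12λ^2 + 45λ - 54 = (λ - 6)(λ - 3)^2.
λ = 3 has algebraic multiplicity 2; rank(A − 3I) = 2, so geometric multiplicity = 1.
Geometric multiplicity < algebraic multiplicity, so A is not diagonalizable.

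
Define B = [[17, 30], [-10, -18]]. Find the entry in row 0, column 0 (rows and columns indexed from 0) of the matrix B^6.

Characteristic polynomial: s^2 + s - 6 = (s - 2)(s + 3), so the eigenvalues are -3, 2.
s=-3: eigenvector (-3, 2).
s=2: eigenvector (-2, 1).
P = [[-3, -2], [2, 1]], D = diag(-3, 2), P⁻¹ = [[1, 2], [-2, -3]].
B⁶ = P·diag(729, 64)·P⁻¹ = [[-1931, -3990], [1330, 2724]].
The requested entry is -1931.

-1931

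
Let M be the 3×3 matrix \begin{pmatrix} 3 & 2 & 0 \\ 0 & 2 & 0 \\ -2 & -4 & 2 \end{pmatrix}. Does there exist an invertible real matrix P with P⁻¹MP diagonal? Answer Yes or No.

Characteristic polynomial: p(s) = s^3 - 7s^2 + 16s - 12 = (s - 3)(s - 2)^2.
s = 2 has algebraic multiplicity 2; rank(M − 2I) = 1, so geometric multiplicity = 2.
Every eigenvalue has geometric = algebraic multiplicity, so M is diagonalizable.

Yes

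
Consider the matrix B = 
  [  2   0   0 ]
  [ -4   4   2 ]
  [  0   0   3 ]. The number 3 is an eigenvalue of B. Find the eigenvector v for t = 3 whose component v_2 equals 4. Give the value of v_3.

B − 3I = [[-1, 0, 0], [-4, 1, 2], [0, 0, 0]].
Solving (B − 3I)v = 0 gives the eigenspace spanned by (0, 4, -2).
With v_2 = 4, v = (0, 4, -2), so v_3 = -2.

-2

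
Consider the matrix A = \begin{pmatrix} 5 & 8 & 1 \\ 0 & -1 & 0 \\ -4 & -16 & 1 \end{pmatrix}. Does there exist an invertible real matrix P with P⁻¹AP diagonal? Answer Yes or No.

No

Characteristic polynomial: p(t) = t^3 - 5t^2 + 3t + 9 = (t - 3)^2(t + 1).
t = 3 has algebraic multiplicity 2; rank(A − 3I) = 2, so geometric multiplicity = 1.
Geometric multiplicity < algebraic multiplicity, so A is not diagonalizable.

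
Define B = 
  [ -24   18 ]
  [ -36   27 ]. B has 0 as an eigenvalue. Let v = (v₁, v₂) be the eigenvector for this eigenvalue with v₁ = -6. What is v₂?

B = [[-24, 18], [-36, 27]].
Solving (B)v = 0 gives the eigenspace spanned by (-6, -8).
With v₁ = -6, v = (-6, -8), so v₂ = -8.

-8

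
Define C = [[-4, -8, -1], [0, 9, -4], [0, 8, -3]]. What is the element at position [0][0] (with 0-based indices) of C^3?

Characteristic polynomial: t^3 - 2t^2 - 19t + 20 = (t - 5)(t - 1)(t + 4), so the eigenvalues are -4, 1, 5.
t=-4: eigenvector (1, 0, 0).
t=1: eigenvector (-2, 1, 2).
t=5: eigenvector (1, -1, -1).
P = [[1, -2, 1], [0, 1, -1], [0, 2, -1]], D = diag(-4, 1, 5), P⁻¹ = [[1, 0, 1], [0, -1, 1], [0, -2, 1]].
C³ = P·diag(-64, 1, 125)·P⁻¹ = [[-64, -248, 59], [0, 249, -124], [0, 248, -123]].
The requested entry is -64.

-64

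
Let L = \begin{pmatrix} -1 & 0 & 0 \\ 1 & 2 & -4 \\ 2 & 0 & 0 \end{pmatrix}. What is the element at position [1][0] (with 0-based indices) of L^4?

-19

Characteristic polynomial: λ^3 - λ^2 - 2λ = λ(λ - 2)(λ + 1), so the eigenvalues are -1, 0, 2.
λ=-1: eigenvector (1, -3, -2).
λ=2: eigenvector (0, 1, 0).
λ=0: eigenvector (0, 2, 1).
P = [[1, 0, 0], [-3, 1, 2], [-2, 0, 1]], D = diag(-1, 2, 0), P⁻¹ = [[1, 0, 0], [-1, 1, -2], [2, 0, 1]].
L⁴ = P·diag(1, 16, 0)·P⁻¹ = [[1, 0, 0], [-19, 16, -32], [-2, 0, 0]].
The requested entry is -19.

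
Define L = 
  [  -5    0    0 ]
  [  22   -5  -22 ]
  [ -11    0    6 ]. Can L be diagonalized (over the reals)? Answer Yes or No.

Characteristic polynomial: p(r) = r^3 + 4r^2 - 35r - 150 = (r - 6)(r + 5)^2.
r = -5 has algebraic multiplicity 2; rank(L + 5I) = 1, so geometric multiplicity = 2.
Every eigenvalue has geometric = algebraic multiplicity, so L is diagonalizable.

Yes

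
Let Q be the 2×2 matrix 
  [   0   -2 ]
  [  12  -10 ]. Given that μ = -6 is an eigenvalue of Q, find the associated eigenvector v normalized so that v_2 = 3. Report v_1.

1

Q + 6I = [[6, -2], [12, -4]].
Solving (Q + 6I)v = 0 gives the eigenspace spanned by (1, 3).
With v_2 = 3, v = (1, 3), so v_1 = 1.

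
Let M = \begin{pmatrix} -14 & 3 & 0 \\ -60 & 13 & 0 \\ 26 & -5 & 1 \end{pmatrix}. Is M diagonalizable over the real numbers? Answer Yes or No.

No

Characteristic polynomial: p(t) = t^3 - 3t + 2 = (t - 1)^2(t + 2).
t = 1 has algebraic multiplicity 2; rank(M − 1I) = 2, so geometric multiplicity = 1.
Geometric multiplicity < algebraic multiplicity, so M is not diagonalizable.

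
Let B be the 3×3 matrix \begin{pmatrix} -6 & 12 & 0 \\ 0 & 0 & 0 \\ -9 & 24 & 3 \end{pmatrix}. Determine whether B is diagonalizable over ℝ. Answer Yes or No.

Yes

Characteristic polynomial: p(λ) = λ^3 + 3λ^2 - 18λ = λ(λ - 3)(λ + 6).
All 3 eigenvalues are distinct, so B is diagonalizable.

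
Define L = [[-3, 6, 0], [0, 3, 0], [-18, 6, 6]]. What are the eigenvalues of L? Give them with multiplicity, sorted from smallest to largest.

Characteristic polynomial: p(λ) = λ^3 - 6λ^2 - 9λ + 54 = (λ - 6)(λ - 3)(λ + 3).
Roots (with multiplicity): -3, 3, 6.

-3, 3, 6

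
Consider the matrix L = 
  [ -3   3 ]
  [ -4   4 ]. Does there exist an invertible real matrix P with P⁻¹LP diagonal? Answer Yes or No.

Characteristic polynomial: p(μ) = μ^2 - μ = μ(μ - 1).
All 2 eigenvalues are distinct, so L is diagonalizable.

Yes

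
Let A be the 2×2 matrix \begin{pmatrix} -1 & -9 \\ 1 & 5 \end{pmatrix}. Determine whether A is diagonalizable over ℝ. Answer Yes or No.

Characteristic polynomial: p(s) = s^2 - 4s + 4 = (s - 2)^2.
s = 2 has algebraic multiplicity 2; rank(A − 2I) = 1, so geometric multiplicity = 1.
Geometric multiplicity < algebraic multiplicity, so A is not diagonalizable.

No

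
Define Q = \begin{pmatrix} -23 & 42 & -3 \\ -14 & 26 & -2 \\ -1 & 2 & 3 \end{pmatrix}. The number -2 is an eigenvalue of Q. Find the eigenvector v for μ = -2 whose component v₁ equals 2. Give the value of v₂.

1

Q + 2I = [[-21, 42, -3], [-14, 28, -2], [-1, 2, 5]].
Solving (Q + 2I)v = 0 gives the eigenspace spanned by (2, 1, 0).
With v₁ = 2, v = (2, 1, 0), so v₂ = 1.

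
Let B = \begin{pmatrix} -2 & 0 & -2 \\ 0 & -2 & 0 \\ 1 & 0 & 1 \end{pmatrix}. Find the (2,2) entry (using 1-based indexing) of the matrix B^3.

Characteristic polynomial: λ^3 + 3λ^2 + 2λ = λ(λ + 1)(λ + 2), so the eigenvalues are -2, -1, 0.
λ=-1: eigenvector (2, 0, -1).
λ=-2: eigenvector (0, 1, 0).
λ=0: eigenvector (-1, 0, 1).
P = [[2, 0, -1], [0, 1, 0], [-1, 0, 1]], D = diag(-1, -2, 0), P⁻¹ = [[1, 0, 1], [0, 1, 0], [1, 0, 2]].
B³ = P·diag(-1, -8, 0)·P⁻¹ = [[-2, 0, -2], [0, -8, 0], [1, 0, 1]].
The requested entry is -8.

-8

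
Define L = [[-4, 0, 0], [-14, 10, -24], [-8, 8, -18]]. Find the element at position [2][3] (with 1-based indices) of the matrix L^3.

-1248

Characteristic polynomial: r^3 + 12r^2 + 44r + 48 = (r + 2)(r + 4)(r + 6), so the eigenvalues are -6, -4, -2.
r=-4: eigenvector (1, 1, 0).
r=-2: eigenvector (0, 2, 1).
r=-6: eigenvector (0, -3, -2).
P = [[1, 0, 0], [1, 2, -3], [0, 1, -2]], D = diag(-4, -2, -6), P⁻¹ = [[1, 0, 0], [-2, 2, -3], [-1, 1, -2]].
L³ = P·diag(-64, -8, -216)·P⁻¹ = [[-64, 0, 0], [-680, 616, -1248], [-416, 416, -840]].
The requested entry is -1248.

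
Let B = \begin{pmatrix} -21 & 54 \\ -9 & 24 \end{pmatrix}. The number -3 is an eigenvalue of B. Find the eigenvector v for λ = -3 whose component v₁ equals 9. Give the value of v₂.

3

B + 3I = [[-18, 54], [-9, 27]].
Solving (B + 3I)v = 0 gives the eigenspace spanned by (9, 3).
With v₁ = 9, v = (9, 3), so v₂ = 3.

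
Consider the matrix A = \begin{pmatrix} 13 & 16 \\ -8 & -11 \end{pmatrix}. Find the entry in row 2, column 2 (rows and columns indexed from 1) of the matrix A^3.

Characteristic polynomial: t^2 - 2t - 15 = (t - 5)(t + 3), so the eigenvalues are -3, 5.
t=5: eigenvector (2, -1).
t=-3: eigenvector (-1, 1).
P = [[2, -1], [-1, 1]], D = diag(5, -3), P⁻¹ = [[1, 1], [1, 2]].
A³ = P·diag(125, -27)·P⁻¹ = [[277, 304], [-152, -179]].
The requested entry is -179.

-179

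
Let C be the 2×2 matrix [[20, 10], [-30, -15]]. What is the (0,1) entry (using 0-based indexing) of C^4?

Characteristic polynomial: λ^2 - 5λ = λ(λ - 5), so the eigenvalues are 0, 5.
λ=0: eigenvector (1, -2).
λ=5: eigenvector (2, -3).
P = [[1, 2], [-2, -3]], D = diag(0, 5), P⁻¹ = [[-3, -2], [2, 1]].
C⁴ = P·diag(0, 625)·P⁻¹ = [[2500, 1250], [-3750, -1875]].
The requested entry is 1250.

1250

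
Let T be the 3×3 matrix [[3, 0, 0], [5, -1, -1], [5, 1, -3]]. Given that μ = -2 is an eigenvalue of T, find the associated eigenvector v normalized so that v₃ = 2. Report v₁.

0

T + 2I = [[5, 0, 0], [5, 1, -1], [5, 1, -1]].
Solving (T + 2I)v = 0 gives the eigenspace spanned by (0, 2, 2).
With v₃ = 2, v = (0, 2, 2), so v₁ = 0.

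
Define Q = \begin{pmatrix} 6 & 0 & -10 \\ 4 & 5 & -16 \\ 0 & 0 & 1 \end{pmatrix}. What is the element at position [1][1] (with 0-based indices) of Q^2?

25

Characteristic polynomial: t^3 - 12t^2 + 41t - 30 = (t - 6)(t - 5)(t - 1), so the eigenvalues are 1, 5, 6.
t=6: eigenvector (1, 4, 0).
t=5: eigenvector (0, 1, 0).
t=1: eigenvector (2, 2, 1).
P = [[1, 0, 2], [4, 1, 2], [0, 0, 1]], D = diag(6, 5, 1), P⁻¹ = [[1, 0, -2], [-4, 1, 6], [0, 0, 1]].
Q² = P·diag(36, 25, 1)·P⁻¹ = [[36, 0, -70], [44, 25, -136], [0, 0, 1]].
The requested entry is 25.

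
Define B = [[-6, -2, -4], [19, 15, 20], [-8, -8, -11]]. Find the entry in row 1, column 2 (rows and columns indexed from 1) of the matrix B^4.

350

Characteristic polynomial: λ^3 + 2λ^2 - 23λ - 60 = (λ - 5)(λ + 3)(λ + 4), so the eigenvalues are -4, -3, 5.
λ=-4: eigenvector (1, -1, 0).
λ=-3: eigenvector (-2, 1, 1).
λ=5: eigenvector (0, -2, 1).
P = [[1, -2, 0], [-1, 1, -2], [0, 1, 1]], D = diag(-4, -3, 5), P⁻¹ = [[3, 2, 4], [1, 1, 2], [-1, -1, -1]].
B⁴ = P·diag(256, 81, 625)·P⁻¹ = [[606, 350, 700], [563, 819, 388], [-544, -544, -463]].
The requested entry is 350.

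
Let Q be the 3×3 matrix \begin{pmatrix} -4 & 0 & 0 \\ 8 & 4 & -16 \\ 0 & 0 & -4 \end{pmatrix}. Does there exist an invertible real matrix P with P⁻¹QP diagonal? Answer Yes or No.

Characteristic polynomial: p(μ) = μ^3 + 4μ^2 - 16μ - 64 = (μ - 4)(μ + 4)^2.
μ = -4 has algebraic multiplicity 2; rank(Q + 4I) = 1, so geometric multiplicity = 2.
Every eigenvalue has geometric = algebraic multiplicity, so Q is diagonalizable.

Yes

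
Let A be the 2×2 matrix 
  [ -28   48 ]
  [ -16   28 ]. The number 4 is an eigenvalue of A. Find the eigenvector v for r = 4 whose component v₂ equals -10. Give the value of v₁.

-15

A − 4I = [[-32, 48], [-16, 24]].
Solving (A − 4I)v = 0 gives the eigenspace spanned by (-15, -10).
With v₂ = -10, v = (-15, -10), so v₁ = -15.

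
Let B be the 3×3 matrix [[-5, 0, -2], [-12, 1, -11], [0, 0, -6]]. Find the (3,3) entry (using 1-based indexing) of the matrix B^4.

Characteristic polynomial: μ^3 + 10μ^2 + 19μ - 30 = (μ - 1)(μ + 5)(μ + 6), so the eigenvalues are -6, -5, 1.
μ=1: eigenvector (0, 1, 0).
μ=-5: eigenvector (1, 2, 0).
μ=-6: eigenvector (2, 5, 1).
P = [[0, 1, 2], [1, 2, 5], [0, 0, 1]], D = diag(1, -5, -6), P⁻¹ = [[-2, 1, -1], [1, 0, -2], [0, 0, 1]].
B⁴ = P·diag(1, 625, 1296)·P⁻¹ = [[625, 0, 1342], [1248, 1, 3979], [0, 0, 1296]].
The requested entry is 1296.

1296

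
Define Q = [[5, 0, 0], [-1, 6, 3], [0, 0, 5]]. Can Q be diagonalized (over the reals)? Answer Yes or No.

Characteristic polynomial: p(s) = s^3 - 16s^2 + 85s - 150 = (s - 6)(s - 5)^2.
s = 5 has algebraic multiplicity 2; rank(Q − 5I) = 1, so geometric multiplicity = 2.
Every eigenvalue has geometric = algebraic multiplicity, so Q is diagonalizable.

Yes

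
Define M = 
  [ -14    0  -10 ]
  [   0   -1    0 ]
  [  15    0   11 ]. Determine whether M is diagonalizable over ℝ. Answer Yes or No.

Characteristic polynomial: p(λ) = λ^3 + 4λ^2 - λ - 4 = (λ - 1)(λ + 1)(λ + 4).
All 3 eigenvalues are distinct, so M is diagonalizable.

Yes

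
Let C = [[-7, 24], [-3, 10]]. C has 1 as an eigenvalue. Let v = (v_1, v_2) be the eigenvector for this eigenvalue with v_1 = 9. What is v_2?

3

C − 1I = [[-8, 24], [-3, 9]].
Solving (C − 1I)v = 0 gives the eigenspace spanned by (9, 3).
With v_1 = 9, v = (9, 3), so v_2 = 3.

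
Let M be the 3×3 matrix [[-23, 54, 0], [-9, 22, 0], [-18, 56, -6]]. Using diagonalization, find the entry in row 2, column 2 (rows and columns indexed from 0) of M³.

-216

Characteristic polynomial: s^3 + 7s^2 - 14s - 120 = (s - 4)(s + 5)(s + 6), so the eigenvalues are -6, -5, 4.
s=4: eigenvector (2, 1, 2).
s=-5: eigenvector (3, 1, 2).
s=-6: eigenvector (0, 0, 1).
P = [[2, 3, 0], [1, 1, 0], [2, 2, 1]], D = diag(4, -5, -6), P⁻¹ = [[-1, 3, 0], [1, -2, 0], [0, -2, 1]].
M³ = P·diag(64, -125, -216)·P⁻¹ = [[-503, 1134, 0], [-189, 442, 0], [-378, 1316, -216]].
The requested entry is -216.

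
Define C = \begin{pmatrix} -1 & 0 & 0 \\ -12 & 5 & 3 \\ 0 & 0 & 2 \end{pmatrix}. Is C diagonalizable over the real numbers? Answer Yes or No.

Characteristic polynomial: p(μ) = μ^3 - 6μ^2 + 3μ + 10 = (μ - 5)(μ - 2)(μ + 1).
All 3 eigenvalues are distinct, so C is diagonalizable.

Yes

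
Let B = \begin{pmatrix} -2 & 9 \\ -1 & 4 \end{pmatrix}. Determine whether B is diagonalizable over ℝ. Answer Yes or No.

No

Characteristic polynomial: p(r) = r^2 - 2r + 1 = (r - 1)^2.
r = 1 has algebraic multiplicity 2; rank(B − 1I) = 1, so geometric multiplicity = 1.
Geometric multiplicity < algebraic multiplicity, so B is not diagonalizable.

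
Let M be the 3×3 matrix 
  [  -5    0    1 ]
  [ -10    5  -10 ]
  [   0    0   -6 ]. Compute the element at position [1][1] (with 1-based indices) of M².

Characteristic polynomial: r^3 + 6r^2 - 25r - 150 = (r - 5)(r + 5)(r + 6), so the eigenvalues are -6, -5, 5.
r=-5: eigenvector (1, 1, 0).
r=5: eigenvector (0, 1, 0).
r=-6: eigenvector (-1, 0, 1).
P = [[1, 0, -1], [1, 1, 0], [0, 0, 1]], D = diag(-5, 5, -6), P⁻¹ = [[1, 0, 1], [-1, 1, -1], [0, 0, 1]].
M² = P·diag(25, 25, 36)·P⁻¹ = [[25, 0, -11], [0, 25, 0], [0, 0, 36]].
The requested entry is 25.

25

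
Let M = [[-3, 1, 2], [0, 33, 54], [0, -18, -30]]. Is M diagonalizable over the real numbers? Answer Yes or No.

No

Characteristic polynomial: p(μ) = μ^3 - 27μ - 54 = (μ - 6)(μ + 3)^2.
μ = -3 has algebraic multiplicity 2; rank(M + 3I) = 2, so geometric multiplicity = 1.
Geometric multiplicity < algebraic multiplicity, so M is not diagonalizable.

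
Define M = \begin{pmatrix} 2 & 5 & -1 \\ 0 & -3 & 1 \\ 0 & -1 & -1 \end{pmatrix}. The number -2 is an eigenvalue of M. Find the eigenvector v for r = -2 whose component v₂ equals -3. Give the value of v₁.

3

M + 2I = [[4, 5, -1], [0, -1, 1], [0, -1, 1]].
Solving (M + 2I)v = 0 gives the eigenspace spanned by (3, -3, -3).
With v₂ = -3, v = (3, -3, -3), so v₁ = 3.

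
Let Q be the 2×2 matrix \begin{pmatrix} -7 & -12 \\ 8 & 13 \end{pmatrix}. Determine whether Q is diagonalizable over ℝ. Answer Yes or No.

Yes

Characteristic polynomial: p(μ) = μ^2 - 6μ + 5 = (μ - 5)(μ - 1).
All 2 eigenvalues are distinct, so Q is diagonalizable.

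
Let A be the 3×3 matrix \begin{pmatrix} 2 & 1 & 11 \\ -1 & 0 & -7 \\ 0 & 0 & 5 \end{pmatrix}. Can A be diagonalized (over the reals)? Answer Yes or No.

Characteristic polynomial: p(r) = r^3 - 7r^2 + 11r - 5 = (r - 5)(r - 1)^2.
r = 1 has algebraic multiplicity 2; rank(A − 1I) = 2, so geometric multiplicity = 1.
Geometric multiplicity < algebraic multiplicity, so A is not diagonalizable.

No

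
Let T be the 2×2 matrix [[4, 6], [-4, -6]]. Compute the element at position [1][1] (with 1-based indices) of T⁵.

64

Characteristic polynomial: λ^2 + 2λ = λ(λ + 2), so the eigenvalues are -2, 0.
λ=0: eigenvector (3, -2).
λ=-2: eigenvector (-1, 1).
P = [[3, -1], [-2, 1]], D = diag(0, -2), P⁻¹ = [[1, 1], [2, 3]].
T⁵ = P·diag(0, -32)·P⁻¹ = [[64, 96], [-64, -96]].
The requested entry is 64.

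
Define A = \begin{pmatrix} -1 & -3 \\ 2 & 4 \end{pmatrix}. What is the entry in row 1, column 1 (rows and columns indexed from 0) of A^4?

Characteristic polynomial: s^2 - 3s + 2 = (s - 2)(s - 1), so the eigenvalues are 1, 2.
s=2: eigenvector (-1, 1).
s=1: eigenvector (3, -2).
P = [[-1, 3], [1, -2]], D = diag(2, 1), P⁻¹ = [[2, 3], [1, 1]].
A⁴ = P·diag(16, 1)·P⁻¹ = [[-29, -45], [30, 46]].
The requested entry is 46.

46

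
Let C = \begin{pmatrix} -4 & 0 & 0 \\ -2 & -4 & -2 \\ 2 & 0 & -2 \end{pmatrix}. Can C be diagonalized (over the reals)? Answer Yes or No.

Yes

Characteristic polynomial: p(t) = t^3 + 10t^2 + 32t + 32 = (t + 2)(t + 4)^2.
t = -4 has algebraic multiplicity 2; rank(C + 4I) = 1, so geometric multiplicity = 2.
Every eigenvalue has geometric = algebraic multiplicity, so C is diagonalizable.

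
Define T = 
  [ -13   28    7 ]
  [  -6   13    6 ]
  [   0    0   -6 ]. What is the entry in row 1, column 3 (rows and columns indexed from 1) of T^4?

Characteristic polynomial: λ^3 + 6λ^2 - λ - 6 = (λ - 1)(λ + 1)(λ + 6), so the eigenvalues are -6, -1, 1.
λ=-1: eigenvector (7, 3, 0).
λ=1: eigenvector (2, 1, 0).
λ=-6: eigenvector (1, 0, 1).
P = [[7, 2, 1], [3, 1, 0], [0, 0, 1]], D = diag(-1, 1, -6), P⁻¹ = [[1, -2, -1], [-3, 7, 3], [0, 0, 1]].
T⁴ = P·diag(1, 1, 1296)·P⁻¹ = [[1, 0, 1295], [0, 1, 0], [0, 0, 1296]].
The requested entry is 1295.

1295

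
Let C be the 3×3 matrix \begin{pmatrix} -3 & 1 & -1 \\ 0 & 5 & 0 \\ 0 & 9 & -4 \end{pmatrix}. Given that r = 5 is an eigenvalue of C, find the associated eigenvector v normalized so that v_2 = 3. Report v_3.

C − 5I = [[-8, 1, -1], [0, 0, 0], [0, 9, -9]].
Solving (C − 5I)v = 0 gives the eigenspace spanned by (0, 3, 3).
With v_2 = 3, v = (0, 3, 3), so v_3 = 3.

3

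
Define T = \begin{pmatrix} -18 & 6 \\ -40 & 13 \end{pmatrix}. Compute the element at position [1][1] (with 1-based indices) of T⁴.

Characteristic polynomial: μ^2 + 5μ + 6 = (μ + 2)(μ + 3), so the eigenvalues are -3, -2.
μ=-3: eigenvector (-2, -5).
μ=-2: eigenvector (3, 8).
P = [[-2, 3], [-5, 8]], D = diag(-3, -2), P⁻¹ = [[-8, 3], [-5, 2]].
T⁴ = P·diag(81, 16)·P⁻¹ = [[1056, -390], [2600, -959]].
The requested entry is 1056.

1056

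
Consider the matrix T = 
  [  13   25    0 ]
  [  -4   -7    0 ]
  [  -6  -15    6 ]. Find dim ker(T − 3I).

T − 3I = [[10, 25, 0], [-4, -10, 0], [-6, -15, 3]].
This matrix has rank 2, so its null space has dimension 3 − 2 = 1.

1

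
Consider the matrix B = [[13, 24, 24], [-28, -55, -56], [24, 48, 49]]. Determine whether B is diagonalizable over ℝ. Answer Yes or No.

Characteristic polynomial: p(λ) = λ^3 - 7λ^2 + 11λ - 5 = (λ - 5)(λ - 1)^2.
λ = 1 has algebraic multiplicity 2; rank(B − 1I) = 1, so geometric multiplicity = 2.
Every eigenvalue has geometric = algebraic multiplicity, so B is diagonalizable.

Yes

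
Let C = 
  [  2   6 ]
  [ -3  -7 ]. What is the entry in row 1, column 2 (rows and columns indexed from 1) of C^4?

-510

Characteristic polynomial: r^2 + 5r + 4 = (r + 1)(r + 4), so the eigenvalues are -4, -1.
r=-4: eigenvector (-1, 1).
r=-1: eigenvector (2, -1).
P = [[-1, 2], [1, -1]], D = diag(-4, -1), P⁻¹ = [[1, 2], [1, 1]].
C⁴ = P·diag(256, 1)·P⁻¹ = [[-254, -510], [255, 511]].
The requested entry is -510.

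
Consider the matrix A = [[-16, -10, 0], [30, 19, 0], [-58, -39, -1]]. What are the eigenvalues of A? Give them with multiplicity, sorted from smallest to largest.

Characteristic polynomial: p(λ) = λ^3 - 2λ^2 - 7λ - 4 = (λ - 4)(λ + 1)^2.
Roots (with multiplicity): -1, -1, 4.

-1, -1, 4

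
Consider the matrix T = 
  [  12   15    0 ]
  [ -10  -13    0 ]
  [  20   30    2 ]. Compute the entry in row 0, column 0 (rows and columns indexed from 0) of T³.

Characteristic polynomial: λ^3 - λ^2 - 8λ + 12 = (λ - 2)^2(λ + 3), so the eigenvalues are -3, 2, 2.
λ=-3: eigenvector (-1, 1, -2).
λ=2: eigenvector (3, -2, 4).
λ=2: eigenvector (0, 0, 1).
P = [[-1, 3, 0], [1, -2, 0], [-2, 4, 1]], D = diag(-3, 2, 2), P⁻¹ = [[2, 3, 0], [1, 1, 0], [0, 2, 1]].
T³ = P·diag(-27, 8, 8)·P⁻¹ = [[78, 105, 0], [-70, -97, 0], [140, 210, 8]].
The requested entry is 78.

78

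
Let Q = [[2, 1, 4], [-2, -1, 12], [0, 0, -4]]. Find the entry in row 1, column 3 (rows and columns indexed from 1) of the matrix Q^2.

4

Characteristic polynomial: λ^3 + 3λ^2 - 4λ = λ(λ - 1)(λ + 4), so the eigenvalues are -4, 0, 1.
λ=0: eigenvector (-1, 2, 0).
λ=1: eigenvector (-1, 1, 0).
λ=-4: eigenvector (0, -4, 1).
P = [[-1, -1, 0], [2, 1, -4], [0, 0, 1]], D = diag(0, 1, -4), P⁻¹ = [[1, 1, 4], [-2, -1, -4], [0, 0, 1]].
Q² = P·diag(0, 1, 16)·P⁻¹ = [[2, 1, 4], [-2, -1, -68], [0, 0, 16]].
The requested entry is 4.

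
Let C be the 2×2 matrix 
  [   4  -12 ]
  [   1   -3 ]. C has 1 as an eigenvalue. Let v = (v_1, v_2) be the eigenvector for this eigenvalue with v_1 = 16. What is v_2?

C − 1I = [[3, -12], [1, -4]].
Solving (C − 1I)v = 0 gives the eigenspace spanned by (16, 4).
With v_1 = 16, v = (16, 4), so v_2 = 4.

4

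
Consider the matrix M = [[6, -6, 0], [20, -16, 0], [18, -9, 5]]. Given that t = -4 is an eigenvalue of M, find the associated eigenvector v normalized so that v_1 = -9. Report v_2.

-15

M + 4I = [[10, -6, 0], [20, -12, 0], [18, -9, 9]].
Solving (M + 4I)v = 0 gives the eigenspace spanned by (-9, -15, 3).
With v_1 = -9, v = (-9, -15, 3), so v_2 = -15.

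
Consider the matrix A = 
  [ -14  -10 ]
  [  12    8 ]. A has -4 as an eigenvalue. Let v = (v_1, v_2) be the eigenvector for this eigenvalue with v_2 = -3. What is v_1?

3

A + 4I = [[-10, -10], [12, 12]].
Solving (A + 4I)v = 0 gives the eigenspace spanned by (3, -3).
With v_2 = -3, v = (3, -3), so v_1 = 3.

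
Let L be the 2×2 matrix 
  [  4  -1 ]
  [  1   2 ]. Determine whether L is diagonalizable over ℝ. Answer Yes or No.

No

Characteristic polynomial: p(s) = s^2 - 6s + 9 = (s - 3)^2.
s = 3 has algebraic multiplicity 2; rank(L − 3I) = 1, so geometric multiplicity = 1.
Geometric multiplicity < algebraic multiplicity, so L is not diagonalizable.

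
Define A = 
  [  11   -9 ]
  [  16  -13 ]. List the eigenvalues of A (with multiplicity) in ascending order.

-1, -1

Characteristic polynomial: p(r) = r^2 + 2r + 1 = (r + 1)^2.
Roots (with multiplicity): -1, -1.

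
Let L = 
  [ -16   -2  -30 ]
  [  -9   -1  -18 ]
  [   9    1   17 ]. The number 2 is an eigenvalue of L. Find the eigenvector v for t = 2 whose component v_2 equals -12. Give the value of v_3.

8

L − 2I = [[-18, -2, -30], [-9, -3, -18], [9, 1, 15]].
Solving (L − 2I)v = 0 gives the eigenspace spanned by (-12, -12, 8).
With v_2 = -12, v = (-12, -12, 8), so v_3 = 8.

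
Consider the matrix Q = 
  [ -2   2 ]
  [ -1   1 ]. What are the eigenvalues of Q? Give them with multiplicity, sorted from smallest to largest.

-1, 0

Characteristic polynomial: p(r) = r^2 + r = r(r + 1).
Roots (with multiplicity): -1, 0.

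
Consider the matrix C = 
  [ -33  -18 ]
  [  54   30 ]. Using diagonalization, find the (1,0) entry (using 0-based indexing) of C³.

1458

Characteristic polynomial: s^2 + 3s - 18 = (s - 3)(s + 6), so the eigenvalues are -6, 3.
s=3: eigenvector (1, -2).
s=-6: eigenvector (2, -3).
P = [[1, 2], [-2, -3]], D = diag(3, -6), P⁻¹ = [[-3, -2], [2, 1]].
C³ = P·diag(27, -216)·P⁻¹ = [[-945, -486], [1458, 756]].
The requested entry is 1458.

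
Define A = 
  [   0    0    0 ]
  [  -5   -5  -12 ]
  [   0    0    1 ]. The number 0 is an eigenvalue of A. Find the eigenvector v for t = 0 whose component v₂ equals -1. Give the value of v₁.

A = [[0, 0, 0], [-5, -5, -12], [0, 0, 1]].
Solving (A)v = 0 gives the eigenspace spanned by (1, -1, 0).
With v₂ = -1, v = (1, -1, 0), so v₁ = 1.

1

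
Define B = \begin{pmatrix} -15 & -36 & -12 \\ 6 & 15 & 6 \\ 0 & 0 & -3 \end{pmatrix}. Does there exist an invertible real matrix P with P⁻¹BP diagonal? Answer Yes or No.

Yes

Characteristic polynomial: p(t) = t^3 + 3t^2 - 9t - 27 = (t - 3)(t + 3)^2.
t = -3 has algebraic multiplicity 2; rank(B + 3I) = 1, so geometric multiplicity = 2.
Every eigenvalue has geometric = algebraic multiplicity, so B is diagonalizable.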